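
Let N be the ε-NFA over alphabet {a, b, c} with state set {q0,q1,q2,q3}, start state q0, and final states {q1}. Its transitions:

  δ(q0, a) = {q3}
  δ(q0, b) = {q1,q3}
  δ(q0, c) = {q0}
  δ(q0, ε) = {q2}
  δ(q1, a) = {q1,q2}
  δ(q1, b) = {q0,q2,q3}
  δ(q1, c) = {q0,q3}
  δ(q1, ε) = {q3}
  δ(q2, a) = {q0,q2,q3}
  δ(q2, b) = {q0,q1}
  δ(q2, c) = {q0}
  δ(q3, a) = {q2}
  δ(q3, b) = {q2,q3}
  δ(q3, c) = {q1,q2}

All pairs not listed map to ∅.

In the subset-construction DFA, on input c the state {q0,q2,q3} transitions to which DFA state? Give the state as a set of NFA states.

{q0,q1,q2,q3}

δ(q0,c) = {q0}; δ(q2,c) = {q0}; δ(q3,c) = {q1,q2}.
Union: {q0,q1,q2}.
ε-closure gives {q0,q1,q2,q3}.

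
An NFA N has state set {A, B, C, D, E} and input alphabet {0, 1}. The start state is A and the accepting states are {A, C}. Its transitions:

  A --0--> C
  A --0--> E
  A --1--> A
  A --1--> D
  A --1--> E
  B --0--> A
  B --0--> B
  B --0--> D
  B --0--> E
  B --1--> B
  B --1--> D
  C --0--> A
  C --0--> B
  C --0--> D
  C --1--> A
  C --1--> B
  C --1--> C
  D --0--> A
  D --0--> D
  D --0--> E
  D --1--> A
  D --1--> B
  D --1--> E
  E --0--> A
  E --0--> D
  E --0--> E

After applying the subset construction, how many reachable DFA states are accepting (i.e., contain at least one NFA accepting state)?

7

Start state of the DFA: {A}.
{A} --0--> {C, E}  [new]
{A} --1--> {A, D, E}  [new]
{C, E} --0--> {A, B, D, E}  [new]
{C, E} --1--> {A, B, C}  [new]
{A, D, E} --0--> {A, C, D, E}  [new]
{A, D, E} --1--> {A, B, D, E}  [seen]
{A, B, D, E} --0--> {A, B, C, D, E}  [new]
{A, B, D, E} --1--> {A, B, D, E}  [seen]
{A, B, C} --0--> {A, B, C, D, E}  [seen]
{A, B, C} --1--> {A, B, C, D, E}  [seen]
{A, C, D, E} --0--> {A, B, C, D, E}  [seen]
{A, C, D, E} --1--> {A, B, C, D, E}  [seen]
{A, B, C, D, E} --0--> {A, B, C, D, E}  [seen]
{A, B, C, D, E} --1--> {A, B, C, D, E}  [seen]
Reachable DFA states: {A}, {C, E}, {A, D, E}, {A, B, D, E}, {A, B, C}, {A, C, D, E}, {A, B, C, D, E}.
Accepting DFA states (contain an NFA accepting state): {A}, {C, E}, {A, D, E}, {A, B, D, E}, {A, B, C}, {A, C, D, E}, {A, B, C, D, E}.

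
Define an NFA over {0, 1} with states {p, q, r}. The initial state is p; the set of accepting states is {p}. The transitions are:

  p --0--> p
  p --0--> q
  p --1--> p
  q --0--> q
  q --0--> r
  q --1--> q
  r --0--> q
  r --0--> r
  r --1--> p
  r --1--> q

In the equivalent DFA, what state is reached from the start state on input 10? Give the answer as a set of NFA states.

Start: {p}.
δ(p,1) = {p}.
Union: {p}.
After 1: {p}.
δ(p,0) = {p, q}.
Union: {p, q}.
After 0: {p, q}.

{p, q}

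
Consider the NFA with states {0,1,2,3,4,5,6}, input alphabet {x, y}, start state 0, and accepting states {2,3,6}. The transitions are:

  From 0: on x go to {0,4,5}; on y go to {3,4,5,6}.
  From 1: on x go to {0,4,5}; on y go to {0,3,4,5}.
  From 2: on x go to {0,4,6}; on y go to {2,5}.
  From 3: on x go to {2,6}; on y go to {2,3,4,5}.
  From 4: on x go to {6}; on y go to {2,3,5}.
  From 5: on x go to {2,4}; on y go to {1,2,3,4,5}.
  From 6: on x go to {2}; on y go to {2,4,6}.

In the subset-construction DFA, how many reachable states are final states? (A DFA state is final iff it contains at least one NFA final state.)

Start state of the DFA: {0}.
{0} --x--> {0,4,5}  [new]
{0} --y--> {3,4,5,6}  [new]
{0,4,5} --x--> {0,2,4,5,6}  [new]
{0,4,5} --y--> {1,2,3,4,5,6}  [new]
{3,4,5,6} --x--> {2,4,6}  [new]
{3,4,5,6} --y--> {1,2,3,4,5,6}  [seen]
{0,2,4,5,6} --x--> {0,2,4,5,6}  [seen]
{0,2,4,5,6} --y--> {1,2,3,4,5,6}  [seen]
{1,2,3,4,5,6} --x--> {0,2,4,5,6}  [seen]
{1,2,3,4,5,6} --y--> {0,1,2,3,4,5,6}  [new]
{2,4,6} --x--> {0,2,4,6}  [new]
{2,4,6} --y--> {2,3,4,5,6}  [new]
{0,1,2,3,4,5,6} --x--> {0,2,4,5,6}  [seen]
{0,1,2,3,4,5,6} --y--> {0,1,2,3,4,5,6}  [seen]
{0,2,4,6} --x--> {0,2,4,5,6}  [seen]
{0,2,4,6} --y--> {2,3,4,5,6}  [seen]
{2,3,4,5,6} --x--> {0,2,4,6}  [seen]
{2,3,4,5,6} --y--> {1,2,3,4,5,6}  [seen]
Reachable DFA states: {0}, {0,4,5}, {3,4,5,6}, {0,2,4,5,6}, {1,2,3,4,5,6}, {2,4,6}, {0,1,2,3,4,5,6}, {0,2,4,6}, {2,3,4,5,6}.
Accepting DFA states (contain an NFA accepting state): {3,4,5,6}, {0,2,4,5,6}, {1,2,3,4,5,6}, {2,4,6}, {0,1,2,3,4,5,6}, {0,2,4,6}, {2,3,4,5,6}.

7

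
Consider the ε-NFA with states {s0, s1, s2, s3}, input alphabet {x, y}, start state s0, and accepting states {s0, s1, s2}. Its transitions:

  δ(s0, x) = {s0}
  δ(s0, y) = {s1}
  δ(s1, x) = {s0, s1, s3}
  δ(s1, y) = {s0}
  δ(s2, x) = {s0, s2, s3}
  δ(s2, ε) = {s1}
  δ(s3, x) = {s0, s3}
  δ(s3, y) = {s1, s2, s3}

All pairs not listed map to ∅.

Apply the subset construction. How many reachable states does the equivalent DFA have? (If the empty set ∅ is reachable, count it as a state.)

Start state of the DFA: {s0} (ε-closure of the NFA start).
{s0} --x--> {s0}  [seen]
{s0} --y--> {s1}  [new]
{s1} --x--> {s0, s1, s3}  [new]
{s1} --y--> {s0}  [seen]
{s0, s1, s3} --x--> {s0, s1, s3}  [seen]
{s0, s1, s3} --y--> {s0, s1, s2, s3}  [new]
{s0, s1, s2, s3} --x--> {s0, s1, s2, s3}  [seen]
{s0, s1, s2, s3} --y--> {s0, s1, s2, s3}  [seen]
Reachable DFA states: {s0}, {s1}, {s0, s1, s3}, {s0, s1, s2, s3}.

4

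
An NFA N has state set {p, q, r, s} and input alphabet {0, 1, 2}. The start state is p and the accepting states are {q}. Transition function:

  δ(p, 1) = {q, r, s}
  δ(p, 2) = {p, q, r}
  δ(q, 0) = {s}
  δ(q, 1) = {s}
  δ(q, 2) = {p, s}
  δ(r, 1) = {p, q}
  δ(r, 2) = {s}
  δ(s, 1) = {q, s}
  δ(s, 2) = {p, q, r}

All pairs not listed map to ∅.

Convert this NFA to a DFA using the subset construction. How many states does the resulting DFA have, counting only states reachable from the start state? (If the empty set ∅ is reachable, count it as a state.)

8

Start state of the DFA: {p}.
{p} --0--> ∅  [new]
{p} --1--> {q, r, s}  [new]
{p} --2--> {p, q, r}  [new]
∅ --0--> ∅  [seen]
∅ --1--> ∅  [seen]
∅ --2--> ∅  [seen]
{q, r, s} --0--> {s}  [new]
{q, r, s} --1--> {p, q, s}  [new]
{q, r, s} --2--> {p, q, r, s}  [new]
{p, q, r} --0--> {s}  [seen]
{p, q, r} --1--> {p, q, r, s}  [seen]
{p, q, r} --2--> {p, q, r, s}  [seen]
{s} --0--> ∅  [seen]
{s} --1--> {q, s}  [new]
{s} --2--> {p, q, r}  [seen]
{p, q, s} --0--> {s}  [seen]
{p, q, s} --1--> {q, r, s}  [seen]
{p, q, s} --2--> {p, q, r, s}  [seen]
{p, q, r, s} --0--> {s}  [seen]
{p, q, r, s} --1--> {p, q, r, s}  [seen]
{p, q, r, s} --2--> {p, q, r, s}  [seen]
{q, s} --0--> {s}  [seen]
{q, s} --1--> {q, s}  [seen]
{q, s} --2--> {p, q, r, s}  [seen]
Reachable DFA states: {p}, ∅, {q, r, s}, {p, q, r}, {s}, {p, q, s}, {p, q, r, s}, {q, s}.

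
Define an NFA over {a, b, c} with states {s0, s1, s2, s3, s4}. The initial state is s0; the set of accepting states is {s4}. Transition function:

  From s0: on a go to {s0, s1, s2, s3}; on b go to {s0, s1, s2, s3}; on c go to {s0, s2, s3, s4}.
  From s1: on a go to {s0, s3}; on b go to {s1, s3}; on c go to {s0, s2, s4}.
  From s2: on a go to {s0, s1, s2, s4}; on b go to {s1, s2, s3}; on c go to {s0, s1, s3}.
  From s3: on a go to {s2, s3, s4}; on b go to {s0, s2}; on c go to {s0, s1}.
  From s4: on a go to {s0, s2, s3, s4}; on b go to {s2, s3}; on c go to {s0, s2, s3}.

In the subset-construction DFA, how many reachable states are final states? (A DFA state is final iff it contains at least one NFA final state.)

2

Start state of the DFA: {s0}.
{s0} --a--> {s0, s1, s2, s3}  [new]
{s0} --b--> {s0, s1, s2, s3}  [seen]
{s0} --c--> {s0, s2, s3, s4}  [new]
{s0, s1, s2, s3} --a--> {s0, s1, s2, s3, s4}  [new]
{s0, s1, s2, s3} --b--> {s0, s1, s2, s3}  [seen]
{s0, s1, s2, s3} --c--> {s0, s1, s2, s3, s4}  [seen]
{s0, s2, s3, s4} --a--> {s0, s1, s2, s3, s4}  [seen]
{s0, s2, s3, s4} --b--> {s0, s1, s2, s3}  [seen]
{s0, s2, s3, s4} --c--> {s0, s1, s2, s3, s4}  [seen]
{s0, s1, s2, s3, s4} --a--> {s0, s1, s2, s3, s4}  [seen]
{s0, s1, s2, s3, s4} --b--> {s0, s1, s2, s3}  [seen]
{s0, s1, s2, s3, s4} --c--> {s0, s1, s2, s3, s4}  [seen]
Reachable DFA states: {s0}, {s0, s1, s2, s3}, {s0, s2, s3, s4}, {s0, s1, s2, s3, s4}.
Accepting DFA states (contain an NFA accepting state): {s0, s2, s3, s4}, {s0, s1, s2, s3, s4}.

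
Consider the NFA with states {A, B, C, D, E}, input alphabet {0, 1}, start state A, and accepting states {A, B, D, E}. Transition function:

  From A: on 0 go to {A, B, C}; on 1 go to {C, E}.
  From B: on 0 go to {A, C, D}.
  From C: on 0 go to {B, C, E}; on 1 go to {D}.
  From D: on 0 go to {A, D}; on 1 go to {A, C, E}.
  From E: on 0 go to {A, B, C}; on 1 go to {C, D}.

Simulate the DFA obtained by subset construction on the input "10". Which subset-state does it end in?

Start: {A}.
δ(A,1) = {C, E}.
Union: {C, E}.
After 1: {C, E}.
δ(C,0) = {B, C, E}; δ(E,0) = {A, B, C}.
Union: {A, B, C, E}.
After 0: {A, B, C, E}.

{A, B, C, E}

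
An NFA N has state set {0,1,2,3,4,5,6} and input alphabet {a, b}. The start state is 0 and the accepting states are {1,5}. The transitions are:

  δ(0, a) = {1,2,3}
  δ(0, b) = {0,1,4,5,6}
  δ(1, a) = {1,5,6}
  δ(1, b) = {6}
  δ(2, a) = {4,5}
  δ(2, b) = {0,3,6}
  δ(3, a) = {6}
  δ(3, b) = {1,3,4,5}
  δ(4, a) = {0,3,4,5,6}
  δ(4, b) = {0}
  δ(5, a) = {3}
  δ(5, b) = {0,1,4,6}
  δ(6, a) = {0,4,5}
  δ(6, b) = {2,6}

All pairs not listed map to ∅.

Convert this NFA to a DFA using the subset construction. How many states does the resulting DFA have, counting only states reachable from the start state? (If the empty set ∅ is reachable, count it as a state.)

Start state of the DFA: {0}.
{0} --a--> {1,2,3}  [new]
{0} --b--> {0,1,4,5,6}  [new]
{1,2,3} --a--> {1,4,5,6}  [new]
{1,2,3} --b--> {0,1,3,4,5,6}  [new]
{0,1,4,5,6} --a--> {0,1,2,3,4,5,6}  [new]
{0,1,4,5,6} --b--> {0,1,2,4,5,6}  [new]
{1,4,5,6} --a--> {0,1,3,4,5,6}  [seen]
{1,4,5,6} --b--> {0,1,2,4,6}  [new]
{0,1,3,4,5,6} --a--> {0,1,2,3,4,5,6}  [seen]
{0,1,3,4,5,6} --b--> {0,1,2,3,4,5,6}  [seen]
{0,1,2,3,4,5,6} --a--> {0,1,2,3,4,5,6}  [seen]
{0,1,2,3,4,5,6} --b--> {0,1,2,3,4,5,6}  [seen]
{0,1,2,4,5,6} --a--> {0,1,2,3,4,5,6}  [seen]
{0,1,2,4,5,6} --b--> {0,1,2,3,4,5,6}  [seen]
{0,1,2,4,6} --a--> {0,1,2,3,4,5,6}  [seen]
{0,1,2,4,6} --b--> {0,1,2,3,4,5,6}  [seen]
Reachable DFA states: {0}, {1,2,3}, {0,1,4,5,6}, {1,4,5,6}, {0,1,3,4,5,6}, {0,1,2,3,4,5,6}, {0,1,2,4,5,6}, {0,1,2,4,6}.

8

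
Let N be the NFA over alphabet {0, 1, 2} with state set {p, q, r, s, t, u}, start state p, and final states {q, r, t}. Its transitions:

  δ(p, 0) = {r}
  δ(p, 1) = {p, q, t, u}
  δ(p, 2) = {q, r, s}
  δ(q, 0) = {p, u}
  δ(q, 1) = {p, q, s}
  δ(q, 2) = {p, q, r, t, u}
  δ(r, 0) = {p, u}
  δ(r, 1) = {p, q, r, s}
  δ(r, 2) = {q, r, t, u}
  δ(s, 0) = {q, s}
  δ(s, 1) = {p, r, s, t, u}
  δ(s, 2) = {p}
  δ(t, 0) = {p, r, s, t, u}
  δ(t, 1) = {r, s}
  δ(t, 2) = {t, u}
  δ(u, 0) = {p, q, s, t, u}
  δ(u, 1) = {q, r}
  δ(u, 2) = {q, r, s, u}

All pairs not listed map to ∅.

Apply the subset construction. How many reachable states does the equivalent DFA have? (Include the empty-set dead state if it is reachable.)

13

Start state of the DFA: {p}.
{p} --0--> {r}  [new]
{p} --1--> {p, q, t, u}  [new]
{p} --2--> {q, r, s}  [new]
{r} --0--> {p, u}  [new]
{r} --1--> {p, q, r, s}  [new]
{r} --2--> {q, r, t, u}  [new]
{p, q, t, u} --0--> {p, q, r, s, t, u}  [new]
{p, q, t, u} --1--> {p, q, r, s, t, u}  [seen]
{p, q, t, u} --2--> {p, q, r, s, t, u}  [seen]
{q, r, s} --0--> {p, q, s, u}  [new]
{q, r, s} --1--> {p, q, r, s, t, u}  [seen]
{q, r, s} --2--> {p, q, r, t, u}  [new]
{p, u} --0--> {p, q, r, s, t, u}  [seen]
{p, u} --1--> {p, q, r, t, u}  [seen]
{p, u} --2--> {q, r, s, u}  [new]
{p, q, r, s} --0--> {p, q, r, s, u}  [new]
{p, q, r, s} --1--> {p, q, r, s, t, u}  [seen]
{p, q, r, s} --2--> {p, q, r, s, t, u}  [seen]
{q, r, t, u} --0--> {p, q, r, s, t, u}  [seen]
{q, r, t, u} --1--> {p, q, r, s}  [seen]
{q, r, t, u} --2--> {p, q, r, s, t, u}  [seen]
{p, q, r, s, t, u} --0--> {p, q, r, s, t, u}  [seen]
{p, q, r, s, t, u} --1--> {p, q, r, s, t, u}  [seen]
{p, q, r, s, t, u} --2--> {p, q, r, s, t, u}  [seen]
{p, q, s, u} --0--> {p, q, r, s, t, u}  [seen]
{p, q, s, u} --1--> {p, q, r, s, t, u}  [seen]
{p, q, s, u} --2--> {p, q, r, s, t, u}  [seen]
{p, q, r, t, u} --0--> {p, q, r, s, t, u}  [seen]
{p, q, r, t, u} --1--> {p, q, r, s, t, u}  [seen]
{p, q, r, t, u} --2--> {p, q, r, s, t, u}  [seen]
{q, r, s, u} --0--> {p, q, s, t, u}  [new]
{q, r, s, u} --1--> {p, q, r, s, t, u}  [seen]
{q, r, s, u} --2--> {p, q, r, s, t, u}  [seen]
{p, q, r, s, u} --0--> {p, q, r, s, t, u}  [seen]
{p, q, r, s, u} --1--> {p, q, r, s, t, u}  [seen]
{p, q, r, s, u} --2--> {p, q, r, s, t, u}  [seen]
{p, q, s, t, u} --0--> {p, q, r, s, t, u}  [seen]
{p, q, s, t, u} --1--> {p, q, r, s, t, u}  [seen]
{p, q, s, t, u} --2--> {p, q, r, s, t, u}  [seen]
Reachable DFA states: {p}, {r}, {p, q, t, u}, {q, r, s}, {p, u}, {p, q, r, s}, {q, r, t, u}, {p, q, r, s, t, u}, {p, q, s, u}, {p, q, r, t, u}, {q, r, s, u}, {p, q, r, s, u}, {p, q, s, t, u}.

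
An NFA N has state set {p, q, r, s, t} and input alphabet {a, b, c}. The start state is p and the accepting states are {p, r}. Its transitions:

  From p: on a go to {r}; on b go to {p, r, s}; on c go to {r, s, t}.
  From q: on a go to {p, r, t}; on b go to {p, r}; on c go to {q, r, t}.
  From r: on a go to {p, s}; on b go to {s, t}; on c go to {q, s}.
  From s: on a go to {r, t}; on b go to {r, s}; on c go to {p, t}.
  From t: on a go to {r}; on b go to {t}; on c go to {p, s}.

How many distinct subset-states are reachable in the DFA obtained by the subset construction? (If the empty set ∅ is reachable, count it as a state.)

Start state of the DFA: {p}.
{p} --a--> {r}  [new]
{p} --b--> {p, r, s}  [new]
{p} --c--> {r, s, t}  [new]
{r} --a--> {p, s}  [new]
{r} --b--> {s, t}  [new]
{r} --c--> {q, s}  [new]
{p, r, s} --a--> {p, r, s, t}  [new]
{p, r, s} --b--> {p, r, s, t}  [seen]
{p, r, s} --c--> {p, q, r, s, t}  [new]
{r, s, t} --a--> {p, r, s, t}  [seen]
{r, s, t} --b--> {r, s, t}  [seen]
{r, s, t} --c--> {p, q, s, t}  [new]
{p, s} --a--> {r, t}  [new]
{p, s} --b--> {p, r, s}  [seen]
{p, s} --c--> {p, r, s, t}  [seen]
{s, t} --a--> {r, t}  [seen]
{s, t} --b--> {r, s, t}  [seen]
{s, t} --c--> {p, s, t}  [new]
{q, s} --a--> {p, r, t}  [new]
{q, s} --b--> {p, r, s}  [seen]
{q, s} --c--> {p, q, r, t}  [new]
{p, r, s, t} --a--> {p, r, s, t}  [seen]
{p, r, s, t} --b--> {p, r, s, t}  [seen]
{p, r, s, t} --c--> {p, q, r, s, t}  [seen]
{p, q, r, s, t} --a--> {p, r, s, t}  [seen]
{p, q, r, s, t} --b--> {p, r, s, t}  [seen]
{p, q, r, s, t} --c--> {p, q, r, s, t}  [seen]
{p, q, s, t} --a--> {p, r, t}  [seen]
{p, q, s, t} --b--> {p, r, s, t}  [seen]
{p, q, s, t} --c--> {p, q, r, s, t}  [seen]
{r, t} --a--> {p, r, s}  [seen]
{r, t} --b--> {s, t}  [seen]
{r, t} --c--> {p, q, s}  [new]
{p, s, t} --a--> {r, t}  [seen]
{p, s, t} --b--> {p, r, s, t}  [seen]
{p, s, t} --c--> {p, r, s, t}  [seen]
{p, r, t} --a--> {p, r, s}  [seen]
{p, r, t} --b--> {p, r, s, t}  [seen]
{p, r, t} --c--> {p, q, r, s, t}  [seen]
{p, q, r, t} --a--> {p, r, s, t}  [seen]
{p, q, r, t} --b--> {p, r, s, t}  [seen]
{p, q, r, t} --c--> {p, q, r, s, t}  [seen]
{p, q, s} --a--> {p, r, t}  [seen]
{p, q, s} --b--> {p, r, s}  [seen]
{p, q, s} --c--> {p, q, r, s, t}  [seen]
Reachable DFA states: {p}, {r}, {p, r, s}, {r, s, t}, {p, s}, {s, t}, {q, s}, {p, r, s, t}, {p, q, r, s, t}, {p, q, s, t}, {r, t}, {p, s, t}, {p, r, t}, {p, q, r, t}, {p, q, s}.

15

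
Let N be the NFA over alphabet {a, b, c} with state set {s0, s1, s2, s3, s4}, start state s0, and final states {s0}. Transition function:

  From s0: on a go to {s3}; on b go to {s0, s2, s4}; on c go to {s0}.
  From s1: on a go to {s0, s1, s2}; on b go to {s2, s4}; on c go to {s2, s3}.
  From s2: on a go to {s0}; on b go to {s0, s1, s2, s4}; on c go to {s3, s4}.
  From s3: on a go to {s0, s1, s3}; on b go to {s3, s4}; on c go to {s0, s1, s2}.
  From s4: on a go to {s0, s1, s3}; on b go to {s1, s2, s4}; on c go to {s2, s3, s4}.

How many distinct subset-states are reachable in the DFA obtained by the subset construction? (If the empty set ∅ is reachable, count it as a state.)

Start state of the DFA: {s0}.
{s0} --a--> {s3}  [new]
{s0} --b--> {s0, s2, s4}  [new]
{s0} --c--> {s0}  [seen]
{s3} --a--> {s0, s1, s3}  [new]
{s3} --b--> {s3, s4}  [new]
{s3} --c--> {s0, s1, s2}  [new]
{s0, s2, s4} --a--> {s0, s1, s3}  [seen]
{s0, s2, s4} --b--> {s0, s1, s2, s4}  [new]
{s0, s2, s4} --c--> {s0, s2, s3, s4}  [new]
{s0, s1, s3} --a--> {s0, s1, s2, s3}  [new]
{s0, s1, s3} --b--> {s0, s2, s3, s4}  [seen]
{s0, s1, s3} --c--> {s0, s1, s2, s3}  [seen]
{s3, s4} --a--> {s0, s1, s3}  [seen]
{s3, s4} --b--> {s1, s2, s3, s4}  [new]
{s3, s4} --c--> {s0, s1, s2, s3, s4}  [new]
{s0, s1, s2} --a--> {s0, s1, s2, s3}  [seen]
{s0, s1, s2} --b--> {s0, s1, s2, s4}  [seen]
{s0, s1, s2} --c--> {s0, s2, s3, s4}  [seen]
{s0, s1, s2, s4} --a--> {s0, s1, s2, s3}  [seen]
{s0, s1, s2, s4} --b--> {s0, s1, s2, s4}  [seen]
{s0, s1, s2, s4} --c--> {s0, s2, s3, s4}  [seen]
{s0, s2, s3, s4} --a--> {s0, s1, s3}  [seen]
{s0, s2, s3, s4} --b--> {s0, s1, s2, s3, s4}  [seen]
{s0, s2, s3, s4} --c--> {s0, s1, s2, s3, s4}  [seen]
{s0, s1, s2, s3} --a--> {s0, s1, s2, s3}  [seen]
{s0, s1, s2, s3} --b--> {s0, s1, s2, s3, s4}  [seen]
{s0, s1, s2, s3} --c--> {s0, s1, s2, s3, s4}  [seen]
{s1, s2, s3, s4} --a--> {s0, s1, s2, s3}  [seen]
{s1, s2, s3, s4} --b--> {s0, s1, s2, s3, s4}  [seen]
{s1, s2, s3, s4} --c--> {s0, s1, s2, s3, s4}  [seen]
{s0, s1, s2, s3, s4} --a--> {s0, s1, s2, s3}  [seen]
{s0, s1, s2, s3, s4} --b--> {s0, s1, s2, s3, s4}  [seen]
{s0, s1, s2, s3, s4} --c--> {s0, s1, s2, s3, s4}  [seen]
Reachable DFA states: {s0}, {s3}, {s0, s2, s4}, {s0, s1, s3}, {s3, s4}, {s0, s1, s2}, {s0, s1, s2, s4}, {s0, s2, s3, s4}, {s0, s1, s2, s3}, {s1, s2, s3, s4}, {s0, s1, s2, s3, s4}.

11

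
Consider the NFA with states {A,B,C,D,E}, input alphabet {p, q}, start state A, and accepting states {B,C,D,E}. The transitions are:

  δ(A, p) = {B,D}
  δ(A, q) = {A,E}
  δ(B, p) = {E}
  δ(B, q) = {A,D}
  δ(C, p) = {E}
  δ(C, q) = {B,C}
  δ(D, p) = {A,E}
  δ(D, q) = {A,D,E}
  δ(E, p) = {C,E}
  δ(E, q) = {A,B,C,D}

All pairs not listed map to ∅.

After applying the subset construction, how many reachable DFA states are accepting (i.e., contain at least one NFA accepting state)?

6

Start state of the DFA: {A}.
{A} --p--> {B,D}  [new]
{A} --q--> {A,E}  [new]
{B,D} --p--> {A,E}  [seen]
{B,D} --q--> {A,D,E}  [new]
{A,E} --p--> {B,C,D,E}  [new]
{A,E} --q--> {A,B,C,D,E}  [new]
{A,D,E} --p--> {A,B,C,D,E}  [seen]
{A,D,E} --q--> {A,B,C,D,E}  [seen]
{B,C,D,E} --p--> {A,C,E}  [new]
{B,C,D,E} --q--> {A,B,C,D,E}  [seen]
{A,B,C,D,E} --p--> {A,B,C,D,E}  [seen]
{A,B,C,D,E} --q--> {A,B,C,D,E}  [seen]
{A,C,E} --p--> {B,C,D,E}  [seen]
{A,C,E} --q--> {A,B,C,D,E}  [seen]
Reachable DFA states: {A}, {B,D}, {A,E}, {A,D,E}, {B,C,D,E}, {A,B,C,D,E}, {A,C,E}.
Accepting DFA states (contain an NFA accepting state): {B,D}, {A,E}, {A,D,E}, {B,C,D,E}, {A,B,C,D,E}, {A,C,E}.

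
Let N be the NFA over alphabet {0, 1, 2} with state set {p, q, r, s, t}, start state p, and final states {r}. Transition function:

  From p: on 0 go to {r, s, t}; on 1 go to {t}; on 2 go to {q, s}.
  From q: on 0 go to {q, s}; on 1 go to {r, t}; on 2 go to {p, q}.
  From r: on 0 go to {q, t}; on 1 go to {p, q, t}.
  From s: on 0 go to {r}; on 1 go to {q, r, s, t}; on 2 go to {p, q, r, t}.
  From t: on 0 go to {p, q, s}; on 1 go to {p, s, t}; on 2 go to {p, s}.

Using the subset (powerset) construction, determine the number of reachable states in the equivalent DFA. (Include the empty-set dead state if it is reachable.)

Start state of the DFA: {p}.
{p} --0--> {r, s, t}  [new]
{p} --1--> {t}  [new]
{p} --2--> {q, s}  [new]
{r, s, t} --0--> {p, q, r, s, t}  [new]
{r, s, t} --1--> {p, q, r, s, t}  [seen]
{r, s, t} --2--> {p, q, r, s, t}  [seen]
{t} --0--> {p, q, s}  [new]
{t} --1--> {p, s, t}  [new]
{t} --2--> {p, s}  [new]
{q, s} --0--> {q, r, s}  [new]
{q, s} --1--> {q, r, s, t}  [new]
{q, s} --2--> {p, q, r, t}  [new]
{p, q, r, s, t} --0--> {p, q, r, s, t}  [seen]
{p, q, r, s, t} --1--> {p, q, r, s, t}  [seen]
{p, q, r, s, t} --2--> {p, q, r, s, t}  [seen]
{p, q, s} --0--> {q, r, s, t}  [seen]
{p, q, s} --1--> {q, r, s, t}  [seen]
{p, q, s} --2--> {p, q, r, s, t}  [seen]
{p, s, t} --0--> {p, q, r, s, t}  [seen]
{p, s, t} --1--> {p, q, r, s, t}  [seen]
{p, s, t} --2--> {p, q, r, s, t}  [seen]
{p, s} --0--> {r, s, t}  [seen]
{p, s} --1--> {q, r, s, t}  [seen]
{p, s} --2--> {p, q, r, s, t}  [seen]
{q, r, s} --0--> {q, r, s, t}  [seen]
{q, r, s} --1--> {p, q, r, s, t}  [seen]
{q, r, s} --2--> {p, q, r, t}  [seen]
{q, r, s, t} --0--> {p, q, r, s, t}  [seen]
{q, r, s, t} --1--> {p, q, r, s, t}  [seen]
{q, r, s, t} --2--> {p, q, r, s, t}  [seen]
{p, q, r, t} --0--> {p, q, r, s, t}  [seen]
{p, q, r, t} --1--> {p, q, r, s, t}  [seen]
{p, q, r, t} --2--> {p, q, s}  [seen]
Reachable DFA states: {p}, {r, s, t}, {t}, {q, s}, {p, q, r, s, t}, {p, q, s}, {p, s, t}, {p, s}, {q, r, s}, {q, r, s, t}, {p, q, r, t}.

11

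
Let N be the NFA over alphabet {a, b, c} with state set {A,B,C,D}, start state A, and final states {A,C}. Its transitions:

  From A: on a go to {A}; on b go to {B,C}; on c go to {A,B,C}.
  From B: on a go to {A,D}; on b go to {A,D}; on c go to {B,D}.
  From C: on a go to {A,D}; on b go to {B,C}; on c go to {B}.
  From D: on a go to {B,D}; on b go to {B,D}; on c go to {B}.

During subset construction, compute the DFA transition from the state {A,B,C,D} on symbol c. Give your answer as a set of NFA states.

δ(A,c) = {A,B,C}; δ(B,c) = {B,D}; δ(C,c) = {B}; δ(D,c) = {B}.
Union: {A,B,C,D}.

{A,B,C,D}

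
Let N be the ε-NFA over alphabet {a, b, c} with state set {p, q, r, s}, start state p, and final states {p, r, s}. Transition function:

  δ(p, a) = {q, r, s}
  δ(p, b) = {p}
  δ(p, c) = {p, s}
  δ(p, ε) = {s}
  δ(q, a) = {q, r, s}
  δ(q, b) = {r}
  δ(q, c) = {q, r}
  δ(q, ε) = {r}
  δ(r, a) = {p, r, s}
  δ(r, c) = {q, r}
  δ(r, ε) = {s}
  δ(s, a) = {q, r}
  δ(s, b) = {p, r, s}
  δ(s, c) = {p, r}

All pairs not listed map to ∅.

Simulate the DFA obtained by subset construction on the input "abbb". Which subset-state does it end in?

Start: {p, s}.
δ(p,a) = {q, r, s}; δ(s,a) = {q, r}.
Union: {q, r, s}.
After a: {q, r, s}.
δ(q,b) = {r}; δ(r,b) = ∅; δ(s,b) = {p, r, s}.
Union: {p, r, s}.
After b: {p, r, s}.
δ(p,b) = {p}; δ(r,b) = ∅; δ(s,b) = {p, r, s}.
Union: {p, r, s}.
After b: {p, r, s}.
δ(p,b) = {p}; δ(r,b) = ∅; δ(s,b) = {p, r, s}.
Union: {p, r, s}.
After b: {p, r, s}.

{p, r, s}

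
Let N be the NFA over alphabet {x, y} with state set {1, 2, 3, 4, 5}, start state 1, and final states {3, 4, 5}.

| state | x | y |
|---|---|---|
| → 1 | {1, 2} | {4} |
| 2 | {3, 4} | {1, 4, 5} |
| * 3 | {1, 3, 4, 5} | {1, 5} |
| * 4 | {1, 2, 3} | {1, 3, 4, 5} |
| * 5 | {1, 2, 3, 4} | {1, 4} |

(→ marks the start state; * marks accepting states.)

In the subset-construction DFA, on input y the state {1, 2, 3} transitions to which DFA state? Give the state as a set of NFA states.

δ(1,y) = {4}; δ(2,y) = {1, 4, 5}; δ(3,y) = {1, 5}.
Union: {1, 4, 5}.

{1, 4, 5}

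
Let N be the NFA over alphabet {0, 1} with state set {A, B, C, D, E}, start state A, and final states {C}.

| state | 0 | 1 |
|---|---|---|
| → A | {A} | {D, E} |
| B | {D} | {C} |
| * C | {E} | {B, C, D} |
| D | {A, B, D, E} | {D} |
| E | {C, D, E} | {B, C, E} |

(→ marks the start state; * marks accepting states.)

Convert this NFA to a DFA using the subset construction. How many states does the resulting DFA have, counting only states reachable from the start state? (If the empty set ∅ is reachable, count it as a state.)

4

Start state of the DFA: {A}.
{A} --0--> {A}  [seen]
{A} --1--> {D, E}  [new]
{D, E} --0--> {A, B, C, D, E}  [new]
{D, E} --1--> {B, C, D, E}  [new]
{A, B, C, D, E} --0--> {A, B, C, D, E}  [seen]
{A, B, C, D, E} --1--> {B, C, D, E}  [seen]
{B, C, D, E} --0--> {A, B, C, D, E}  [seen]
{B, C, D, E} --1--> {B, C, D, E}  [seen]
Reachable DFA states: {A}, {D, E}, {A, B, C, D, E}, {B, C, D, E}.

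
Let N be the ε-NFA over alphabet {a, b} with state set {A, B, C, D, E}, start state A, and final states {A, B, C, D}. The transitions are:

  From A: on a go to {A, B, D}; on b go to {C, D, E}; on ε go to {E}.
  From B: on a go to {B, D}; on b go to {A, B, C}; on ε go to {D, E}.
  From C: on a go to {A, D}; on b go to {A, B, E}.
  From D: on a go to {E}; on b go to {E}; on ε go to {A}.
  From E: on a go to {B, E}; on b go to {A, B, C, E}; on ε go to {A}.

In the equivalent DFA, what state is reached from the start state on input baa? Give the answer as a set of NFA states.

{A, B, D, E}

Start: {A, E}.
δ(A,b) = {C, D, E}; δ(E,b) = {A, B, C, E}.
Union: {A, B, C, D, E}.
After b: {A, B, C, D, E}.
δ(A,a) = {A, B, D}; δ(B,a) = {B, D}; δ(C,a) = {A, D}; δ(D,a) = {E}; δ(E,a) = {B, E}.
Union: {A, B, D, E}.
After a: {A, B, D, E}.
δ(A,a) = {A, B, D}; δ(B,a) = {B, D}; δ(D,a) = {E}; δ(E,a) = {B, E}.
Union: {A, B, D, E}.
After a: {A, B, D, E}.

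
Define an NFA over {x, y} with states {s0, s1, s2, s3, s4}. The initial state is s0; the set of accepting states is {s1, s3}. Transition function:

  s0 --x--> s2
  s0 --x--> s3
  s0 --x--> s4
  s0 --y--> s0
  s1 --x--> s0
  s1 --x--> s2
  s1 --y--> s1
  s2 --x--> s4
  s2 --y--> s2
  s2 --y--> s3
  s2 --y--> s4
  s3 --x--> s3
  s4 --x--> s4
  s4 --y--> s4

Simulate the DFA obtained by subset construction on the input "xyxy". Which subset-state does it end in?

{s4}

Start: {s0}.
δ(s0,x) = {s2, s3, s4}.
Union: {s2, s3, s4}.
After x: {s2, s3, s4}.
δ(s2,y) = {s2, s3, s4}; δ(s3,y) = ∅; δ(s4,y) = {s4}.
Union: {s2, s3, s4}.
After y: {s2, s3, s4}.
δ(s2,x) = {s4}; δ(s3,x) = {s3}; δ(s4,x) = {s4}.
Union: {s3, s4}.
After x: {s3, s4}.
δ(s3,y) = ∅; δ(s4,y) = {s4}.
Union: {s4}.
After y: {s4}.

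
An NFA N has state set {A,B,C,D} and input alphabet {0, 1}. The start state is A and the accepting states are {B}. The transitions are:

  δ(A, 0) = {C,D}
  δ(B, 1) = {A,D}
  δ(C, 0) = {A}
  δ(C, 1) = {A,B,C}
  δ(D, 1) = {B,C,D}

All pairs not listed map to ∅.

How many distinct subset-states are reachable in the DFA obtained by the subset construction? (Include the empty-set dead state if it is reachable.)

5

Start state of the DFA: {A}.
{A} --0--> {C,D}  [new]
{A} --1--> ∅  [new]
{C,D} --0--> {A}  [seen]
{C,D} --1--> {A,B,C,D}  [new]
∅ --0--> ∅  [seen]
∅ --1--> ∅  [seen]
{A,B,C,D} --0--> {A,C,D}  [new]
{A,B,C,D} --1--> {A,B,C,D}  [seen]
{A,C,D} --0--> {A,C,D}  [seen]
{A,C,D} --1--> {A,B,C,D}  [seen]
Reachable DFA states: {A}, {C,D}, ∅, {A,B,C,D}, {A,C,D}.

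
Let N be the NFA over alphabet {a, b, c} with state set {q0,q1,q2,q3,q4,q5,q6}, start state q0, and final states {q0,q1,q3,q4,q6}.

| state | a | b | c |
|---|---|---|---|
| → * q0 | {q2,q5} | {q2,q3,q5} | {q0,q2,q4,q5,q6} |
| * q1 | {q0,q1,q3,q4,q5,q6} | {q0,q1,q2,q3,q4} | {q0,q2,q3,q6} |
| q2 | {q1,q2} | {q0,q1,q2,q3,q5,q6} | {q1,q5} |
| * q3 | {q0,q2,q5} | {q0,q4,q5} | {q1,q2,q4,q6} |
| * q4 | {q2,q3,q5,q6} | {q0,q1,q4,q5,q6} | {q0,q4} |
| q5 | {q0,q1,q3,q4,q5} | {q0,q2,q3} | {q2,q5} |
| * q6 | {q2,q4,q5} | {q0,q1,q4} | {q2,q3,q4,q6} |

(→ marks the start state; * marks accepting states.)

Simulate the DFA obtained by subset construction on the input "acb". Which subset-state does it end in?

Start: {q0}.
δ(q0,a) = {q2,q5}.
Union: {q2,q5}.
After a: {q2,q5}.
δ(q2,c) = {q1,q5}; δ(q5,c) = {q2,q5}.
Union: {q1,q2,q5}.
After c: {q1,q2,q5}.
δ(q1,b) = {q0,q1,q2,q3,q4}; δ(q2,b) = {q0,q1,q2,q3,q5,q6}; δ(q5,b) = {q0,q2,q3}.
Union: {q0,q1,q2,q3,q4,q5,q6}.
After b: {q0,q1,q2,q3,q4,q5,q6}.

{q0,q1,q2,q3,q4,q5,q6}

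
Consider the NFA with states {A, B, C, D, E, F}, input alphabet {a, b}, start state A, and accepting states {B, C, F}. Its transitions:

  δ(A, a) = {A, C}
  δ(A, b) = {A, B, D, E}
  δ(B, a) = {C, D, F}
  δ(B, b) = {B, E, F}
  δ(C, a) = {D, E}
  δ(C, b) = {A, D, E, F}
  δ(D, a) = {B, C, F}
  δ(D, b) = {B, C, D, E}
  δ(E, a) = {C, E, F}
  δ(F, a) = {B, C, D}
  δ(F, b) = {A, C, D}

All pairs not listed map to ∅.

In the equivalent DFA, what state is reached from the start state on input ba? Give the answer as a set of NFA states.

{A, B, C, D, E, F}

Start: {A}.
δ(A,b) = {A, B, D, E}.
Union: {A, B, D, E}.
After b: {A, B, D, E}.
δ(A,a) = {A, C}; δ(B,a) = {C, D, F}; δ(D,a) = {B, C, F}; δ(E,a) = {C, E, F}.
Union: {A, B, C, D, E, F}.
After a: {A, B, C, D, E, F}.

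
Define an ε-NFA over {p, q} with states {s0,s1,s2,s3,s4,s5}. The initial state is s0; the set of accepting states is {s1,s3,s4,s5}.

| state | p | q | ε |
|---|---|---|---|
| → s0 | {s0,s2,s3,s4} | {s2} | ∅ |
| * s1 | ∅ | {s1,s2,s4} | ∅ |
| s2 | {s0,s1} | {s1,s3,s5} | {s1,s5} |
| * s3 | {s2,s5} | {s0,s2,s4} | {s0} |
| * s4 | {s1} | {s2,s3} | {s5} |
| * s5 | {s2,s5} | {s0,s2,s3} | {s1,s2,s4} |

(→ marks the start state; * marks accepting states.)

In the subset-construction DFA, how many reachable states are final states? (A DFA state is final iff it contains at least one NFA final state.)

3

Start state of the DFA: {s0} (ε-closure of the NFA start).
{s0} --p--> {s0,s1,s2,s3,s4,s5}  [new]
{s0} --q--> {s1,s2,s4,s5}  [new]
{s0,s1,s2,s3,s4,s5} --p--> {s0,s1,s2,s3,s4,s5}  [seen]
{s0,s1,s2,s3,s4,s5} --q--> {s0,s1,s2,s3,s4,s5}  [seen]
{s1,s2,s4,s5} --p--> {s0,s1,s2,s4,s5}  [new]
{s1,s2,s4,s5} --q--> {s0,s1,s2,s3,s4,s5}  [seen]
{s0,s1,s2,s4,s5} --p--> {s0,s1,s2,s3,s4,s5}  [seen]
{s0,s1,s2,s4,s5} --q--> {s0,s1,s2,s3,s4,s5}  [seen]
Reachable DFA states: {s0}, {s0,s1,s2,s3,s4,s5}, {s1,s2,s4,s5}, {s0,s1,s2,s4,s5}.
Accepting DFA states (contain an NFA accepting state): {s0,s1,s2,s3,s4,s5}, {s1,s2,s4,s5}, {s0,s1,s2,s4,s5}.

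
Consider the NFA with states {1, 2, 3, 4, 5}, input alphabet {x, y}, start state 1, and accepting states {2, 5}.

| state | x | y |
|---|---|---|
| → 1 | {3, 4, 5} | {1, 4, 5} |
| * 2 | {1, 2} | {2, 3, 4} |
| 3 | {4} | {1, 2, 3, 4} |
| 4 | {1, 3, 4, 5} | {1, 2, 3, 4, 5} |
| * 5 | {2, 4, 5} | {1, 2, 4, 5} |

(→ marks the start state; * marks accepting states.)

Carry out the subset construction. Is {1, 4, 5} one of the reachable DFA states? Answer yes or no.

yes

Start state of the DFA: {1}.
{1} --x--> {3, 4, 5}  [new]
{1} --y--> {1, 4, 5}  [new]
{3, 4, 5} --x--> {1, 2, 3, 4, 5}  [new]
{3, 4, 5} --y--> {1, 2, 3, 4, 5}  [seen]
{1, 4, 5} --x--> {1, 2, 3, 4, 5}  [seen]
{1, 4, 5} --y--> {1, 2, 3, 4, 5}  [seen]
{1, 2, 3, 4, 5} --x--> {1, 2, 3, 4, 5}  [seen]
{1, 2, 3, 4, 5} --y--> {1, 2, 3, 4, 5}  [seen]
Reachable DFA states: {1}, {3, 4, 5}, {1, 4, 5}, {1, 2, 3, 4, 5}.
{1, 4, 5} is among them.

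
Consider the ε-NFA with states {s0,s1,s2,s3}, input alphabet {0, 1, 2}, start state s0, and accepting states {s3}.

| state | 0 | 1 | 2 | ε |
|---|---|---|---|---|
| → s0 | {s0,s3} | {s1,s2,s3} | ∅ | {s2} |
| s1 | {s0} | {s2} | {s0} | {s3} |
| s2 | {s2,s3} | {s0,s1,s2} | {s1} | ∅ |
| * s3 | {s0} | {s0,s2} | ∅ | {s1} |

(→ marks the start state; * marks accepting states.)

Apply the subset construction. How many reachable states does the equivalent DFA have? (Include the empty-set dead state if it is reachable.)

3

Start state of the DFA: {s0,s2} (ε-closure of the NFA start).
{s0,s2} --0--> {s0,s1,s2,s3}  [new]
{s0,s2} --1--> {s0,s1,s2,s3}  [seen]
{s0,s2} --2--> {s1,s3}  [new]
{s0,s1,s2,s3} --0--> {s0,s1,s2,s3}  [seen]
{s0,s1,s2,s3} --1--> {s0,s1,s2,s3}  [seen]
{s0,s1,s2,s3} --2--> {s0,s1,s2,s3}  [seen]
{s1,s3} --0--> {s0,s2}  [seen]
{s1,s3} --1--> {s0,s2}  [seen]
{s1,s3} --2--> {s0,s2}  [seen]
Reachable DFA states: {s0,s2}, {s0,s1,s2,s3}, {s1,s3}.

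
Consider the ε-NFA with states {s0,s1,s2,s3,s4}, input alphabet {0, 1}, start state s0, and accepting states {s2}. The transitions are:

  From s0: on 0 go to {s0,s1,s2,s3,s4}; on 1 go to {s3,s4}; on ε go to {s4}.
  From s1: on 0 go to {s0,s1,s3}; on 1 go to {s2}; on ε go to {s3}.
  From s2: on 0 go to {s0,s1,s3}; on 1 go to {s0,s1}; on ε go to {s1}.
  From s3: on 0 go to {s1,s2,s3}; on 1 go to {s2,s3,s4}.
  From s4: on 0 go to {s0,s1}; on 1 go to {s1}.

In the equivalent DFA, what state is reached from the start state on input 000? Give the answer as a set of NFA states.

{s0,s1,s2,s3,s4}

Start: {s0,s4}.
δ(s0,0) = {s0,s1,s2,s3,s4}; δ(s4,0) = {s0,s1}.
Union: {s0,s1,s2,s3,s4}.
After 0: {s0,s1,s2,s3,s4}.
δ(s0,0) = {s0,s1,s2,s3,s4}; δ(s1,0) = {s0,s1,s3}; δ(s2,0) = {s0,s1,s3}; δ(s3,0) = {s1,s2,s3}; δ(s4,0) = {s0,s1}.
Union: {s0,s1,s2,s3,s4}.
After 0: {s0,s1,s2,s3,s4}.
δ(s0,0) = {s0,s1,s2,s3,s4}; δ(s1,0) = {s0,s1,s3}; δ(s2,0) = {s0,s1,s3}; δ(s3,0) = {s1,s2,s3}; δ(s4,0) = {s0,s1}.
Union: {s0,s1,s2,s3,s4}.
After 0: {s0,s1,s2,s3,s4}.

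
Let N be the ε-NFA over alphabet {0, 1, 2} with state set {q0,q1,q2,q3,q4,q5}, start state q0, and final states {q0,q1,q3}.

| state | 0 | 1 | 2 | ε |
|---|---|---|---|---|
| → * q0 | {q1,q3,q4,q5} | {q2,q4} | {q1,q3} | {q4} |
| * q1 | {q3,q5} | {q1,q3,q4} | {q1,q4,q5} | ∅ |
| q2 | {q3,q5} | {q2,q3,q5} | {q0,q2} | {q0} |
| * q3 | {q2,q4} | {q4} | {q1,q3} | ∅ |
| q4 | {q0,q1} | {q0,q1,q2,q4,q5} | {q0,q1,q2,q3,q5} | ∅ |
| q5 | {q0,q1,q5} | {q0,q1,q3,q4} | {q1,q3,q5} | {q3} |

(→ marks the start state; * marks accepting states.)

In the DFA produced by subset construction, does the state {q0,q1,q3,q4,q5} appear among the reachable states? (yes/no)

Start state of the DFA: {q0,q4} (ε-closure of the NFA start).
{q0,q4} --0--> {q0,q1,q3,q4,q5}  [new]
{q0,q4} --1--> {q0,q1,q2,q3,q4,q5}  [new]
{q0,q4} --2--> {q0,q1,q2,q3,q4,q5}  [seen]
{q0,q1,q3,q4,q5} --0--> {q0,q1,q2,q3,q4,q5}  [seen]
{q0,q1,q3,q4,q5} --1--> {q0,q1,q2,q3,q4,q5}  [seen]
{q0,q1,q3,q4,q5} --2--> {q0,q1,q2,q3,q4,q5}  [seen]
{q0,q1,q2,q3,q4,q5} --0--> {q0,q1,q2,q3,q4,q5}  [seen]
{q0,q1,q2,q3,q4,q5} --1--> {q0,q1,q2,q3,q4,q5}  [seen]
{q0,q1,q2,q3,q4,q5} --2--> {q0,q1,q2,q3,q4,q5}  [seen]
Reachable DFA states: {q0,q4}, {q0,q1,q3,q4,q5}, {q0,q1,q2,q3,q4,q5}.
{q0,q1,q3,q4,q5} is among them.

yes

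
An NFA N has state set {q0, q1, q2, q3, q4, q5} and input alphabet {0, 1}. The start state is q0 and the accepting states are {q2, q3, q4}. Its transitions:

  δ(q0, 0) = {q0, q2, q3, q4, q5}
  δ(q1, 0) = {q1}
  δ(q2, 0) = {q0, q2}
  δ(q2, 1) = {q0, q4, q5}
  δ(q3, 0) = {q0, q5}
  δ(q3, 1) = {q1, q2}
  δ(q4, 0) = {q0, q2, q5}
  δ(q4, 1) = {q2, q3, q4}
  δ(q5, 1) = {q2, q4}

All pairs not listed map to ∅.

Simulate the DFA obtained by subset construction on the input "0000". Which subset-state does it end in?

{q0, q2, q3, q4, q5}

Start: {q0}.
δ(q0,0) = {q0, q2, q3, q4, q5}.
Union: {q0, q2, q3, q4, q5}.
After 0: {q0, q2, q3, q4, q5}.
δ(q0,0) = {q0, q2, q3, q4, q5}; δ(q2,0) = {q0, q2}; δ(q3,0) = {q0, q5}; δ(q4,0) = {q0, q2, q5}; δ(q5,0) = ∅.
Union: {q0, q2, q3, q4, q5}.
After 0: {q0, q2, q3, q4, q5}.
δ(q0,0) = {q0, q2, q3, q4, q5}; δ(q2,0) = {q0, q2}; δ(q3,0) = {q0, q5}; δ(q4,0) = {q0, q2, q5}; δ(q5,0) = ∅.
Union: {q0, q2, q3, q4, q5}.
After 0: {q0, q2, q3, q4, q5}.
δ(q0,0) = {q0, q2, q3, q4, q5}; δ(q2,0) = {q0, q2}; δ(q3,0) = {q0, q5}; δ(q4,0) = {q0, q2, q5}; δ(q5,0) = ∅.
Union: {q0, q2, q3, q4, q5}.
After 0: {q0, q2, q3, q4, q5}.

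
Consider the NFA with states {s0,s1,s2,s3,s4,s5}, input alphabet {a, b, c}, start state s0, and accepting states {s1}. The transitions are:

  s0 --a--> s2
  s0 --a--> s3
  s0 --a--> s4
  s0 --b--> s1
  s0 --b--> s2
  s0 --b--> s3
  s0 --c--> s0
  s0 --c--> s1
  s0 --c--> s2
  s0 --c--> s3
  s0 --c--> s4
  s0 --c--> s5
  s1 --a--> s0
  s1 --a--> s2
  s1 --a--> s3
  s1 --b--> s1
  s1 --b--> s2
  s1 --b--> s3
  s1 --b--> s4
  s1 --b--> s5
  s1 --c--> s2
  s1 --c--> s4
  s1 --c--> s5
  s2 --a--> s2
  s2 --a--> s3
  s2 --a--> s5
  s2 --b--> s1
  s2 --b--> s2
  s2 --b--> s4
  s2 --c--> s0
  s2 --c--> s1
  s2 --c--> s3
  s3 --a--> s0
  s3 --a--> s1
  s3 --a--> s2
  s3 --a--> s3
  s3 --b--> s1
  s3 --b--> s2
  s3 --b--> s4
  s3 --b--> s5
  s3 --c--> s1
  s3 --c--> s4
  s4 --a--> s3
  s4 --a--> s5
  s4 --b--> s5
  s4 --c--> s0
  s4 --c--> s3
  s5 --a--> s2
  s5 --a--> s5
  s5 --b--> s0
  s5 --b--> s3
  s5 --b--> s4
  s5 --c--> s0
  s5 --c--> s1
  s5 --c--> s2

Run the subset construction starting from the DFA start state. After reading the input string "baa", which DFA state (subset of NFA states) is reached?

Start: {s0}.
δ(s0,b) = {s1,s2,s3}.
Union: {s1,s2,s3}.
After b: {s1,s2,s3}.
δ(s1,a) = {s0,s2,s3}; δ(s2,a) = {s2,s3,s5}; δ(s3,a) = {s0,s1,s2,s3}.
Union: {s0,s1,s2,s3,s5}.
After a: {s0,s1,s2,s3,s5}.
δ(s0,a) = {s2,s3,s4}; δ(s1,a) = {s0,s2,s3}; δ(s2,a) = {s2,s3,s5}; δ(s3,a) = {s0,s1,s2,s3}; δ(s5,a) = {s2,s5}.
Union: {s0,s1,s2,s3,s4,s5}.
After a: {s0,s1,s2,s3,s4,s5}.

{s0,s1,s2,s3,s4,s5}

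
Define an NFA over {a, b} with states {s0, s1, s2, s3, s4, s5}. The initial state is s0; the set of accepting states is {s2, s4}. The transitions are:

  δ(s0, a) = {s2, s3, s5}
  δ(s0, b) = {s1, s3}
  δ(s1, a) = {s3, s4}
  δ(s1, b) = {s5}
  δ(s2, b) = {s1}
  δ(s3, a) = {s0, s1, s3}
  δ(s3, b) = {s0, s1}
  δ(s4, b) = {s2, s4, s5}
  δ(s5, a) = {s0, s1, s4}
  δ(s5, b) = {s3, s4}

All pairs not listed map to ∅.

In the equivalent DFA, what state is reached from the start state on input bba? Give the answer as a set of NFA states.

{s0, s1, s2, s3, s4, s5}

Start: {s0}.
δ(s0,b) = {s1, s3}.
Union: {s1, s3}.
After b: {s1, s3}.
δ(s1,b) = {s5}; δ(s3,b) = {s0, s1}.
Union: {s0, s1, s5}.
After b: {s0, s1, s5}.
δ(s0,a) = {s2, s3, s5}; δ(s1,a) = {s3, s4}; δ(s5,a) = {s0, s1, s4}.
Union: {s0, s1, s2, s3, s4, s5}.
After a: {s0, s1, s2, s3, s4, s5}.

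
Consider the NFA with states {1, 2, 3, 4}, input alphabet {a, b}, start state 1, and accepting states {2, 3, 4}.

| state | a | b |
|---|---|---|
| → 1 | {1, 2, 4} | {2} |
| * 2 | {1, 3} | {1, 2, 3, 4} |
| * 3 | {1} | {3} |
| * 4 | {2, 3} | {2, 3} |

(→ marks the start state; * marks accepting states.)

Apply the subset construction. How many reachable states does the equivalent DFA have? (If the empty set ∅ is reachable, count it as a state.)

Start state of the DFA: {1}.
{1} --a--> {1, 2, 4}  [new]
{1} --b--> {2}  [new]
{1, 2, 4} --a--> {1, 2, 3, 4}  [new]
{1, 2, 4} --b--> {1, 2, 3, 4}  [seen]
{2} --a--> {1, 3}  [new]
{2} --b--> {1, 2, 3, 4}  [seen]
{1, 2, 3, 4} --a--> {1, 2, 3, 4}  [seen]
{1, 2, 3, 4} --b--> {1, 2, 3, 4}  [seen]
{1, 3} --a--> {1, 2, 4}  [seen]
{1, 3} --b--> {2, 3}  [new]
{2, 3} --a--> {1, 3}  [seen]
{2, 3} --b--> {1, 2, 3, 4}  [seen]
Reachable DFA states: {1}, {1, 2, 4}, {2}, {1, 2, 3, 4}, {1, 3}, {2, 3}.

6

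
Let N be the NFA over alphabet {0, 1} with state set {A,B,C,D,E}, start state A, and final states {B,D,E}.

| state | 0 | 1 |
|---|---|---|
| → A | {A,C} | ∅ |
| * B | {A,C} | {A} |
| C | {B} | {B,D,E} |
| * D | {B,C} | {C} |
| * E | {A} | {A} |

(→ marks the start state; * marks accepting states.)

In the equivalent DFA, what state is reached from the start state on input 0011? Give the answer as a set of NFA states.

{A,C}

Start: {A}.
δ(A,0) = {A,C}.
Union: {A,C}.
After 0: {A,C}.
δ(A,0) = {A,C}; δ(C,0) = {B}.
Union: {A,B,C}.
After 0: {A,B,C}.
δ(A,1) = ∅; δ(B,1) = {A}; δ(C,1) = {B,D,E}.
Union: {A,B,D,E}.
After 1: {A,B,D,E}.
δ(A,1) = ∅; δ(B,1) = {A}; δ(D,1) = {C}; δ(E,1) = {A}.
Union: {A,C}.
After 1: {A,C}.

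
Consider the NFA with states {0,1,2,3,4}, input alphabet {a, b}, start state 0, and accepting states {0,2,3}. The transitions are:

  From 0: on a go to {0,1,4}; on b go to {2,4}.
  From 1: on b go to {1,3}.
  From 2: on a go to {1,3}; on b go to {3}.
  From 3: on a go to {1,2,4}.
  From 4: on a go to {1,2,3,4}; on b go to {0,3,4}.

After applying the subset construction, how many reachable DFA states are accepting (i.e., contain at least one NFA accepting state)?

8

Start state of the DFA: {0}.
{0} --a--> {0,1,4}  [new]
{0} --b--> {2,4}  [new]
{0,1,4} --a--> {0,1,2,3,4}  [new]
{0,1,4} --b--> {0,1,2,3,4}  [seen]
{2,4} --a--> {1,2,3,4}  [new]
{2,4} --b--> {0,3,4}  [new]
{0,1,2,3,4} --a--> {0,1,2,3,4}  [seen]
{0,1,2,3,4} --b--> {0,1,2,3,4}  [seen]
{1,2,3,4} --a--> {1,2,3,4}  [seen]
{1,2,3,4} --b--> {0,1,3,4}  [new]
{0,3,4} --a--> {0,1,2,3,4}  [seen]
{0,3,4} --b--> {0,2,3,4}  [new]
{0,1,3,4} --a--> {0,1,2,3,4}  [seen]
{0,1,3,4} --b--> {0,1,2,3,4}  [seen]
{0,2,3,4} --a--> {0,1,2,3,4}  [seen]
{0,2,3,4} --b--> {0,2,3,4}  [seen]
Reachable DFA states: {0}, {0,1,4}, {2,4}, {0,1,2,3,4}, {1,2,3,4}, {0,3,4}, {0,1,3,4}, {0,2,3,4}.
Accepting DFA states (contain an NFA accepting state): {0}, {0,1,4}, {2,4}, {0,1,2,3,4}, {1,2,3,4}, {0,3,4}, {0,1,3,4}, {0,2,3,4}.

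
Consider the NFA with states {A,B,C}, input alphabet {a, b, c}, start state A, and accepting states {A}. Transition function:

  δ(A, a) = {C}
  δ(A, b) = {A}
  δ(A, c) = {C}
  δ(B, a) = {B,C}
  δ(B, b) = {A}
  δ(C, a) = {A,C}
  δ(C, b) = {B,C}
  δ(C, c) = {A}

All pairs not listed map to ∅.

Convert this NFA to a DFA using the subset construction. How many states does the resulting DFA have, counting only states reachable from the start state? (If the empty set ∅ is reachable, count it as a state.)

5

Start state of the DFA: {A}.
{A} --a--> {C}  [new]
{A} --b--> {A}  [seen]
{A} --c--> {C}  [seen]
{C} --a--> {A,C}  [new]
{C} --b--> {B,C}  [new]
{C} --c--> {A}  [seen]
{A,C} --a--> {A,C}  [seen]
{A,C} --b--> {A,B,C}  [new]
{A,C} --c--> {A,C}  [seen]
{B,C} --a--> {A,B,C}  [seen]
{B,C} --b--> {A,B,C}  [seen]
{B,C} --c--> {A}  [seen]
{A,B,C} --a--> {A,B,C}  [seen]
{A,B,C} --b--> {A,B,C}  [seen]
{A,B,C} --c--> {A,C}  [seen]
Reachable DFA states: {A}, {C}, {A,C}, {B,C}, {A,B,C}.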